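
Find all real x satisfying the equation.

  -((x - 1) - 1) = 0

Step 1. [-((x - 1) - 1) = 0] flip signs both sides, so neg: (x - 1) - 1 = 0.
Step 2. [(x - 1) - 1 = 0] 1 comes off first (add 1). So sub: x - 1 = 1.
Step 3. [x - 1 = 1] 1 comes off first (add 1), so sub: x = 2.

Answer: x ∈ {2}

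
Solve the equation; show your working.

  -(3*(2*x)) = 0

Step 1. [-(3*(2*x)) = 0] LHS negated; negate both sides ⇒ neg: 3*(2*x) = 0.
Step 2. [3*(2*x) = 0] 3·(inner) — divide through by 3 ⇒ div: 2*x = 0.
Step 3. [2*x = 0] LHS = 2·(…); ÷2 both sides, so div: x = 0.

Answer: x ∈ {0}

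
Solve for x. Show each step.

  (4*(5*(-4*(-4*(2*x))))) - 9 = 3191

Step 1. [(4*(5*(-4*(-4*(2*x))))) - 9 = 3191] the outer -9 inverts by adding 9 ⇒ sub: 4*(5*(-4*(-4*(2*x)))) = 3200.
Step 2. [4*(5*(-4*(-4*(2*x)))) = 3200] leading coefficient 4: divide by 4. So div: 5*(-4*(-4*(2*x))) = 800.
Step 3. [5*(-4*(-4*(2*x))) = 800] divide by the outer 5 ⇒ div: -4*(-4*(2*x)) = 160.
Step 4. [-4*(-4*(2*x)) = 160] -4 out front; divide by -4 ⇒ div: -4*(2*x) = -40.
Step 5. [-4*(2*x) = -40] -4 out front; divide by -4. So div: 2*x = 10.
Step 6. [2*x = 10] LHS = 2·(…); ÷2 both sides ⇒ div: x = 5.

Answer: x ∈ {5}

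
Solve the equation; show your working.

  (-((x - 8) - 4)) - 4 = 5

Step 1. [(-((x - 8) - 4)) - 4 = 5] peel the -4: add 4 from each side ⇒ sub: -((x - 8) - 4) = 9.
Step 2. [-((x - 8) - 4) = 9] LHS negated; negate both sides, so neg: (x - 8) - 4 = -9.
Step 3. [(x - 8) - 4 = -9] -4 is outermost — add 4 both sides ⇒ sub: x - 8 = -5.
Step 4. [x - 8 = -5] 8 comes off first (add 8), so sub: x = 3.

Answer: x ∈ {3}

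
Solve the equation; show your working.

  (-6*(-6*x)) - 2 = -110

Step 1. [(-6*(-6*x)) - 2 = -110] -2 is outermost — add 2 both sides. So sub: -6*(-6*x) = -108.
Step 2. [-6*(-6*x) = -108] -6 out front; divide by -6. So div: -6*x = 18.
Step 3. [-6*x = 18] leading coefficient -6: divide by -6. So div: x = -3.

Answer: x ∈ {-3}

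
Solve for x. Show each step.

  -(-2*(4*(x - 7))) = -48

Step 1. [-(-2*(4*(x - 7))) = -48] LHS negated; negate both sides, so neg: -2*(4*(x - 7)) = 48.
Step 2. [-2*(4*(x - 7)) = 48] -2·(inner) — divide through by -2 ⇒ div: 4*(x - 7) = -24.
Step 3. [4*(x - 7) = -24] divide by the outer 4 ⇒ div: x - 7 = -6.
Step 4. [x - 7 = -6] add 7: x sits inside (… - 7). So sub: x = 1.

Answer: x ∈ {1}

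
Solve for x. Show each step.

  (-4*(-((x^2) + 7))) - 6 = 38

Step 1. [(-4*(-((x^2) + 7))) - 6 = 38] add 6: x sits inside (… - 6), so sub: -4*(-((x^2) + 7)) = 44.
Step 2. [-4*(-((x^2) + 7)) = 44] leading coefficient -4: divide by -4, so div: -((x^2) + 7) = -11.
Step 3. [-((x^2) + 7) = -11] LHS negated; negate both sides, so neg: (x^2) + 7 = 11.
Step 4. [(x^2) + 7 = 11] 7 comes off first (subtract 7), so sub: x^2 = 4.
Step 5. [x^2 = 4] √ both sides: 4 ≥ 0 gives two branches ⇒ sqrt: x = 2 or -2.

Answer: x ∈ {-2, 2}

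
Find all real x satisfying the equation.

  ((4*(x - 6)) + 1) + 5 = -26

Step 1. [((4*(x - 6)) + 1) + 5 = -26] peel the +5: subtract 5 from each side. So sub: (4*(x - 6)) + 1 = -31.
Step 2. [(4*(x - 6)) + 1 = -31] +1 is outermost — subtract 1 both sides, so sub: 4*(x - 6) = -32.
Step 3. [4*(x - 6) = -32] divide by the outer 4 ⇒ div: x - 6 = -8.
Step 4. [x - 6 = -8] peel the -6: add 6 from each side, so sub: x = -2.

Answer: x ∈ {-2}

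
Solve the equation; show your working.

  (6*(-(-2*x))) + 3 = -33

Step 1. [(6*(-(-2*x))) + 3 = -33] +3 is outermost — subtract 3 both sides. So sub: 6*(-(-2*x)) = -36.
Step 2. [6*(-(-2*x)) = -36] LHS = 6·(…); ÷6 both sides ⇒ div: -(-2*x) = -6.
Step 3. [-(-2*x) = -6] leading − — multiply by −1 ⇒ neg: -2*x = 6.
Step 4. [-2*x = 6] -2·(inner) — divide through by -2 ⇒ div: x = -3.

Answer: x ∈ {-3}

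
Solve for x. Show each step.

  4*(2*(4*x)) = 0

Step 1. [4*(2*(4*x)) = 0] 4 out front; divide by 4, so div: 2*(4*x) = 0.
Step 2. [2*(4*x) = 0] divide by the outer 2. So div: 4*x = 0.
Step 3. [4*x = 0] 4 out front; divide by 4, so div: x = 0.

Answer: x ∈ {0}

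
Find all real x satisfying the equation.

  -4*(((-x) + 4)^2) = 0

Step 1. [-4*(((-x) + 4)^2) = 0] LHS = -4·(…); ÷-4 both sides ⇒ div: ((-x) + 4)^2 = 0.
Step 2. [((-x) + 4)^2 = 0] 0 ≥ 0, LHS is (·)² — take ±√. So sqrt: (-x) + 4 = 0.
Step 3. [(-x) + 4 = 0] the outer +4 inverts by subtracting 4 ⇒ sub: -x = -4.
Step 4. [-x = -4] flip signs both sides, so neg: x = 4.

Answer: x ∈ {4}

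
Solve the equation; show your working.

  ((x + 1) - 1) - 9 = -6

Step 1. [((x + 1) - 1) - 9 = -6] -9 is outermost — add 9 both sides. So sub: (x + 1) - 1 = 3.
Step 2. [(x + 1) - 1 = 3] peel the -1: add 1 from each side. So sub: x + 1 = 4.
Step 3. [x + 1 = 4] subtract 1: x sits inside (… + 1). So sub: x = 3.

Answer: x ∈ {3}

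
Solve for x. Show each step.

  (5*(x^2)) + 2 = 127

Step 1. [(5*(x^2)) + 2 = 127] peel the +2: subtract 2 from each side. So sub: 5*(x^2) = 125.
Step 2. [5*(x^2) = 125] 5·(inner) — divide through by 5, so div: x^2 = 25.
Step 3. [x^2 = 25] √ both sides: 25 ≥ 0 gives two branches ⇒ sqrt: x = 5 or -5.

Answer: x ∈ {-5, 5}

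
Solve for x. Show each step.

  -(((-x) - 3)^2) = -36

Step 1. [-(((-x) - 3)^2) = -36] LHS negated; negate both sides, so neg: ((-x) - 3)^2 = 36.
Step 2. [((-x) - 3)^2 = 36] LHS squared, RHS 36 ≥ 0: apply √ (±), so sqrt: (-x) - 3 = 6 or -6.
Step 3. [(-x) - 3 = 6 or -6] peel the -3: add 3 from each side. So sub: -x = 9 or -3.
Step 4. [-x = 9 or -3] leading − — multiply by −1, so neg: x = -9 or 3.

Answer: x ∈ {-9, 3}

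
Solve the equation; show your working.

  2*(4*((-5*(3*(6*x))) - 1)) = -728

Step 1. [2*(4*((-5*(3*(6*x))) - 1)) = -728] 2 out front; divide by 2, so div: 4*((-5*(3*(6*x))) - 1) = -364.
Step 2. [4*((-5*(3*(6*x))) - 1) = -364] leading coefficient 4: divide by 4, so div: (-5*(3*(6*x))) - 1 = -91.
Step 3. [(-5*(3*(6*x))) - 1 = -91] -1 is outermost — add 1 both sides, so sub: -5*(3*(6*x)) = -90.
Step 4. [-5*(3*(6*x)) = -90] LHS = -5·(…); ÷-5 both sides ⇒ div: 3*(6*x) = 18.
Step 5. [3*(6*x) = 18] LHS = 3·(…); ÷3 both sides, so div: 6*x = 6.
Step 6. [6*x = 6] leading coefficient 6: divide by 6. So div: x = 1.

Answer: x ∈ {1}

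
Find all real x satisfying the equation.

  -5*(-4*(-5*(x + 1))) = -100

Step 1. [-5*(-4*(-5*(x + 1))) = -100] -5 out front; divide by -5. So div: -4*(-5*(x + 1)) = 20.
Step 2. [-4*(-5*(x + 1)) = 20] -4 out front; divide by -4 ⇒ div: -5*(x + 1) = -5.
Step 3. [-5*(x + 1) = -5] divide by the outer -5 ⇒ div: x + 1 = 1.
Step 4. [x + 1 = 1] 1 comes off first (subtract 1) ⇒ sub: x = 0.

Answer: x ∈ {0}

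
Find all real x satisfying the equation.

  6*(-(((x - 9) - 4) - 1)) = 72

Step 1. [6*(-(((x - 9) - 4) - 1)) = 72] divide by the outer 6, so div: -(((x - 9) - 4) - 1) = 12.
Step 2. [-(((x - 9) - 4) - 1) = 12] LHS negated; negate both sides ⇒ neg: ((x - 9) - 4) - 1 = -12.
Step 3. [((x - 9) - 4) - 1 = -12] -1 is outermost — add 1 both sides. So sub: (x - 9) - 4 = -11.
Step 4. [(x - 9) - 4 = -11] add 4: x sits inside (… - 4), so sub: x - 9 = -7.
Step 5. [x - 9 = -7] the outer -9 inverts by adding 9, so sub: x = 2.

Answer: x ∈ {2}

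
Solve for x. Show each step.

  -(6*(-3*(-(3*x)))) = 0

Step 1. [-(6*(-3*(-(3*x)))) = 0] flip signs both sides. So neg: 6*(-3*(-(3*x))) = 0.
Step 2. [6*(-3*(-(3*x))) = 0] 6 out front; divide by 6, so div: -3*(-(3*x)) = 0.
Step 3. [-3*(-(3*x)) = 0] -3 out front; divide by -3, so div: -(3*x) = 0.
Step 4. [-(3*x) = 0] flip signs both sides ⇒ neg: 3*x = 0.
Step 5. [3*x = 0] 3 out front; divide by 3 ⇒ div: x = 0.

Answer: x ∈ {0}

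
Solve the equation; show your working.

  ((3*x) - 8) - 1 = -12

Step 1. [((3*x) - 8) - 1 = -12] 1 comes off first (add 1). So sub: (3*x) - 8 = -11.
Step 2. [(3*x) - 8 = -11] -8 is outermost — add 8 both sides ⇒ sub: 3*x = -3.
Step 3. [3*x = -3] 3·(inner) — divide through by 3 ⇒ div: x = -1.

Answer: x ∈ {-1}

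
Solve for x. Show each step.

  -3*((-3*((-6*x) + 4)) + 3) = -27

Step 1. [-3*((-3*((-6*x) + 4)) + 3) = -27] LHS = -3·(…); ÷-3 both sides ⇒ div: (-3*((-6*x) + 4)) + 3 = 9.
Step 2. [(-3*((-6*x) + 4)) + 3 = 9] the outer +3 inverts by subtracting 3. So sub: -3*((-6*x) + 4) = 6.
Step 3. [-3*((-6*x) + 4) = 6] LHS = -3·(…); ÷-3 both sides ⇒ div: (-6*x) + 4 = -2.
Step 4. [(-6*x) + 4 = -2] +4 is outermost — subtract 4 both sides. So sub: -6*x = -6.
Step 5. [-6*x = -6] leading coefficient -6: divide by -6, so div: x = 1.

Answer: x ∈ {1}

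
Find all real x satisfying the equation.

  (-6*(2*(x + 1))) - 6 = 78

Step 1. [(-6*(2*(x + 1))) - 6 = 78] common factor -6 (LHS and 78) — divide through, so factor: (2*(x + 1)) + 1 = -13.
Step 2. [(2*(x + 1)) + 1 = -13] the outer +1 inverts by subtracting 1 ⇒ sub: 2*(x + 1) = -14.
Step 3. [2*(x + 1) = -14] divide by the outer 2, so div: x + 1 = -7.
Step 4. [x + 1 = -7] +1 is outermost — subtract 1 both sides ⇒ sub: x = -8.

Answer: x ∈ {-8}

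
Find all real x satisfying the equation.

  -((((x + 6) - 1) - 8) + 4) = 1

Step 1. [-((((x + 6) - 1) - 8) + 4) = 1] leading − — multiply by −1. So neg: (((x + 6) - 1) - 8) + 4 = -1.
Step 2. [(((x + 6) - 1) - 8) + 4 = -1] subtract 4: x sits inside (… + 4), so sub: ((x + 6) - 1) - 8 = -5.
Step 3. [((x + 6) - 1) - 8 = -5] add 8: x sits inside (… - 8). So sub: (x + 6) - 1 = 3.
Step 4. [(x + 6) - 1 = 3] the outer -1 inverts by adding 1. So sub: x + 6 = 4.
Step 5. [x + 6 = 4] subtract 6: x sits inside (… + 6) ⇒ sub: x = -2.

Answer: x ∈ {-2}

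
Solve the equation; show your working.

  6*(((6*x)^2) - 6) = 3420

Step 1. [6*(((6*x)^2) - 6) = 3420] LHS = 6·(…); ÷6 both sides, so div: ((6*x)^2) - 6 = 570.
Step 2. [((6*x)^2) - 6 = 570] -6 is outermost — add 6 both sides, so sub: (6*x)^2 = 576.
Step 3. [(6*x)^2 = 576] √ both sides: 576 ≥ 0 gives two branches. So sqrt: 6*x = 24 or -24.
Step 4. [6*x = 24 or -24] leading coefficient 6: divide by 6, so div: x = 4 or -4.

Answer: x ∈ {-4, 4}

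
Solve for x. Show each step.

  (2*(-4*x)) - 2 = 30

Step 1. [(2*(-4*x)) - 2 = 30] 2 comes off first (add 2). So sub: 2*(-4*x) = 32.
Step 2. [2*(-4*x) = 32] 2·(inner) — divide through by 2 ⇒ div: -4*x = 16.
Step 3. [-4*x = 16] leading coefficient -4: divide by -4. So div: x = -4.

Answer: x ∈ {-4}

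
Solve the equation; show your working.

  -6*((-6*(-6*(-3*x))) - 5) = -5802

Step 1. [-6*((-6*(-6*(-3*x))) - 5) = -5802] divide by the outer -6 ⇒ div: (-6*(-6*(-3*x))) - 5 = 967.
Step 2. [(-6*(-6*(-3*x))) - 5 = 967] -5 is outermost — add 5 both sides, so sub: -6*(-6*(-3*x)) = 972.
Step 3. [-6*(-6*(-3*x)) = 972] leading coefficient -6: divide by -6, so div: -6*(-3*x) = -162.
Step 4. [-6*(-3*x) = -162] leading coefficient -6: divide by -6. So div: -3*x = 27.
Step 5. [-3*x = 27] divide by the outer -3 ⇒ div: x = -9.

Answer: x ∈ {-9}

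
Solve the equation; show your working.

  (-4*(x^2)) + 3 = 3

Step 1. [(-4*(x^2)) + 3 = 3] the outer +3 inverts by subtracting 3. So sub: -4*(x^2) = 0.
Step 2. [-4*(x^2) = 0] divide by the outer -4. So div: x^2 = 0.
Step 3. [x^2 = 0] LHS squared, RHS 0 ≥ 0: apply √ (±). So sqrt: x = 0.

Answer: x ∈ {0}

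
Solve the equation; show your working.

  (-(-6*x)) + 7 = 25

Step 1. [(-(-6*x)) + 7 = 25] +7 is outermost — subtract 7 both sides ⇒ sub: -(-6*x) = 18.
Step 2. [-(-6*x) = 18] LHS negated; negate both sides. So neg: -6*x = -18.
Step 3. [-6*x = -18] leading coefficient -6: divide by -6. So div: x = 3.

Answer: x ∈ {3}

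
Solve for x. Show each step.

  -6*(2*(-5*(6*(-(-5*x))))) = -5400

Step 1. [-6*(2*(-5*(6*(-(-5*x))))) = -5400] LHS = -6·(…); ÷-6 both sides ⇒ div: 2*(-5*(6*(-(-5*x)))) = 900.
Step 2. [2*(-5*(6*(-(-5*x)))) = 900] 2·(inner) — divide through by 2 ⇒ div: -5*(6*(-(-5*x))) = 450.
Step 3. [-5*(6*(-(-5*x))) = 450] -5 out front; divide by -5. So div: 6*(-(-5*x)) = -90.
Step 4. [6*(-(-5*x)) = -90] 6·(inner) — divide through by 6 ⇒ div: -(-5*x) = -15.
Step 5. [-(-5*x) = -15] flip signs both sides ⇒ neg: -5*x = 15.
Step 6. [-5*x = 15] leading coefficient -5: divide by -5 ⇒ div: x = -3.

Answer: x ∈ {-3}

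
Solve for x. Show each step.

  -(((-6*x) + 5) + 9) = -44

Step 1. [-(((-6*x) + 5) + 9) = -44] flip signs both sides ⇒ neg: ((-6*x) + 5) + 9 = 44.
Step 2. [((-6*x) + 5) + 9 = 44] 9 comes off first (subtract 9) ⇒ sub: (-6*x) + 5 = 35.
Step 3. [(-6*x) + 5 = 35] subtract 5: x sits inside (… + 5), so sub: -6*x = 30.
Step 4. [-6*x = 30] LHS = -6·(…); ÷-6 both sides ⇒ div: x = -5.

Answer: x ∈ {-5}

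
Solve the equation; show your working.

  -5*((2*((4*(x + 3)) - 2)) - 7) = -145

Step 1. [-5*((2*((4*(x + 3)) - 2)) - 7) = -145] LHS = -5·(…); ÷-5 both sides, so div: (2*((4*(x + 3)) - 2)) - 7 = 29.
Step 2. [(2*((4*(x + 3)) - 2)) - 7 = 29] 7 comes off first (add 7), so sub: 2*((4*(x + 3)) - 2) = 36.
Step 3. [2*((4*(x + 3)) - 2) = 36] leading coefficient 2: divide by 2 ⇒ div: (4*(x + 3)) - 2 = 18.
Step 4. [(4*(x + 3)) - 2 = 18] -2 is outermost — add 2 both sides, so sub: 4*(x + 3) = 20.
Step 5. [4*(x + 3) = 20] leading coefficient 4: divide by 4 ⇒ div: x + 3 = 5.
Step 6. [x + 3 = 5] +3 is outermost — subtract 3 both sides, so sub: x = 2.

Answer: x ∈ {2}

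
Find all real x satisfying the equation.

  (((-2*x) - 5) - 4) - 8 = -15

Step 1. [(((-2*x) - 5) - 4) - 8 = -15] -8 is outermost — add 8 both sides, so sub: ((-2*x) - 5) - 4 = -7.
Step 2. [((-2*x) - 5) - 4 = -7] -4 is outermost — add 4 both sides ⇒ sub: (-2*x) - 5 = -3.
Step 3. [(-2*x) - 5 = -3] 5 comes off first (add 5), so sub: -2*x = 2.
Step 4. [-2*x = 2] -2·(inner) — divide through by -2 ⇒ div: x = -1.

Answer: x ∈ {-1}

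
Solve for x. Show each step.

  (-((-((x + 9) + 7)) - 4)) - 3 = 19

Step 1. [(-((-((x + 9) + 7)) - 4)) - 3 = 19] the outer -3 inverts by adding 3. So sub: -((-((x + 9) + 7)) - 4) = 22.
Step 2. [-((-((x + 9) + 7)) - 4) = 22] LHS negated; negate both sides. So neg: (-((x + 9) + 7)) - 4 = -22.
Step 3. [(-((x + 9) + 7)) - 4 = -22] peel the -4: add 4 from each side, so sub: -((x + 9) + 7) = -18.
Step 4. [-((x + 9) + 7) = -18] leading − — multiply by −1, so neg: (x + 9) + 7 = 18.
Step 5. [(x + 9) + 7 = 18] the outer +7 inverts by subtracting 7. So sub: x + 9 = 11.
Step 6. [x + 9 = 11] peel the +9: subtract 9 from each side, so sub: x = 2.

Answer: x ∈ {2}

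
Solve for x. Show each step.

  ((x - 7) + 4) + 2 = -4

Step 1. [((x - 7) + 4) + 2 = -4] peel the +2: subtract 2 from each side. So sub: (x - 7) + 4 = -6.
Step 2. [(x - 7) + 4 = -6] peel the +4: subtract 4 from each side, so sub: x - 7 = -10.
Step 3. [x - 7 = -10] peel the -7: add 7 from each side, so sub: x = -3.

Answer: x ∈ {-3}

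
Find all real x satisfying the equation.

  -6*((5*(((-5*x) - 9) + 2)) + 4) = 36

Step 1. [-6*((5*(((-5*x) - 9) + 2)) + 4) = 36] LHS = -6·(…); ÷-6 both sides, so div: (5*(((-5*x) - 9) + 2)) + 4 = -6.
Step 2. [(5*(((-5*x) - 9) + 2)) + 4 = -6] subtract 4: x sits inside (… + 4). So sub: 5*(((-5*x) - 9) + 2) = -10.
Step 3. [5*(((-5*x) - 9) + 2) = -10] leading coefficient 5: divide by 5 ⇒ div: ((-5*x) - 9) + 2 = -2.
Step 4. [((-5*x) - 9) + 2 = -2] 2 comes off first (subtract 2) ⇒ sub: (-5*x) - 9 = -4.
Step 5. [(-5*x) - 9 = -4] add 9: x sits inside (… - 9). So sub: -5*x = 5.
Step 6. [-5*x = 5] -5·(inner) — divide through by -5 ⇒ div: x = -1.

Answer: x ∈ {-1}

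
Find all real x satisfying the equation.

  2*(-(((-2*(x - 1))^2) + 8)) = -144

Step 1. [2*(-(((-2*(x - 1))^2) + 8)) = -144] 2 out front; divide by 2 ⇒ div: -(((-2*(x - 1))^2) + 8) = -72.
Step 2. [-(((-2*(x - 1))^2) + 8) = -72] LHS negated; negate both sides ⇒ neg: ((-2*(x - 1))^2) + 8 = 72.
Step 3. [((-2*(x - 1))^2) + 8 = 72] +8 is outermost — subtract 8 both sides ⇒ sub: (-2*(x - 1))^2 = 64.
Step 4. [(-2*(x - 1))^2 = 64] √ both sides: 64 ≥ 0 gives two branches. So sqrt: -2*(x - 1) = 8 or -8.
Step 5. [-2*(x - 1) = 8 or -8] divide by the outer -2 ⇒ div: x - 1 = -4 or 4.
Step 6. [x - 1 = -4 or 4] peel the -1: add 1 from each side ⇒ sub: x = -3 or 5.

Answer: x ∈ {-3, 5}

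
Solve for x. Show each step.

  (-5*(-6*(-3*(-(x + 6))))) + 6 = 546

Step 1. [(-5*(-6*(-3*(-(x + 6))))) + 6 = 546] the outer +6 inverts by subtracting 6, so sub: -5*(-6*(-3*(-(x + 6)))) = 540.
Step 2. [-5*(-6*(-3*(-(x + 6)))) = 540] -5·(inner) — divide through by -5. So div: -6*(-3*(-(x + 6))) = -108.
Step 3. [-6*(-3*(-(x + 6))) = -108] -6·(inner) — divide through by -6 ⇒ div: -3*(-(x + 6)) = 18.
Step 4. [-3*(-(x + 6)) = 18] -3·(inner) — divide through by -3 ⇒ div: -(x + 6) = -6.
Step 5. [-(x + 6) = -6] leading − — multiply by −1, so neg: x + 6 = 6.
Step 6. [x + 6 = 6] subtract 6: x sits inside (… + 6) ⇒ sub: x = 0.

Answer: x ∈ {0}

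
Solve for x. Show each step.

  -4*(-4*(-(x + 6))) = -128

Step 1. [-4*(-4*(-(x + 6))) = -128] LHS = -4·(…); ÷-4 both sides, so div: -4*(-(x + 6)) = 32.
Step 2. [-4*(-(x + 6)) = 32] -4·(inner) — divide through by -4, so div: -(x + 6) = -8.
Step 3. [-(x + 6) = -8] LHS negated; negate both sides. So neg: x + 6 = 8.
Step 4. [x + 6 = 8] subtract 6: x sits inside (… + 6). So sub: x = 2.

Answer: x ∈ {2}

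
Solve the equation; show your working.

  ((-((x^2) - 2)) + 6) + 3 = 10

Step 1. [((-((x^2) - 2)) + 6) + 3 = 10] peel the +3: subtract 3 from each side. So sub: (-((x^2) - 2)) + 6 = 7.
Step 2. [(-((x^2) - 2)) + 6 = 7] peel the +6: subtract 6 from each side. So sub: -((x^2) - 2) = 1.
Step 3. [-((x^2) - 2) = 1] LHS negated; negate both sides, so neg: (x^2) - 2 = -1.
Step 4. [(x^2) - 2 = -1] 2 comes off first (add 2), so sub: x^2 = 1.
Step 5. [x^2 = 1] √ both sides: 1 ≥ 0 gives two branches ⇒ sqrt: x = 1 or -1.

Answer: x ∈ {-1, 1}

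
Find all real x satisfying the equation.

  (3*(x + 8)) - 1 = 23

Step 1. [(3*(x + 8)) - 1 = 23] peel the -1: add 1 from each side, so sub: 3*(x + 8) = 24.
Step 2. [3*(x + 8) = 24] divide by the outer 3. So div: x + 8 = 8.
Step 3. [x + 8 = 8] the outer +8 inverts by subtracting 8. So sub: x = 0.

Answer: x ∈ {0}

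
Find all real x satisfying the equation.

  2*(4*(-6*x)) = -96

Step 1. [2*(4*(-6*x)) = -96] leading coefficient 2: divide by 2. So div: 4*(-6*x) = -48.
Step 2. [4*(-6*x) = -48] divide by the outer 4 ⇒ div: -6*x = -12.
Step 3. [-6*x = -12] leading coefficient -6: divide by -6. So div: x = 2.

Answer: x ∈ {2}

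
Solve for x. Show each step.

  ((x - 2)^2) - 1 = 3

Step 1. [((x - 2)^2) - 1 = 3] the outer -1 inverts by adding 1. So sub: (x - 2)^2 = 4.
Step 2. [(x - 2)^2 = 4] 4 ≥ 0, LHS is (·)² — take ±√ ⇒ sqrt: x - 2 = 2 or -2.
Step 3. [x - 2 = 2 or -2] 2 comes off first (add 2). So sub: x = 4 or 0.

Answer: x ∈ {0, 4}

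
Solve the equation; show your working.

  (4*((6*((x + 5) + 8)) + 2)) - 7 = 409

Step 1. [(4*((6*((x + 5) + 8)) + 2)) - 7 = 409] the outer -7 inverts by adding 7 ⇒ sub: 4*((6*((x + 5) + 8)) + 2) = 416.
Step 2. [4*((6*((x + 5) + 8)) + 2) = 416] 4 out front; divide by 4, so div: (6*((x + 5) + 8)) + 2 = 104.
Step 3. [(6*((x + 5) + 8)) + 2 = 104] +2 is outermost — subtract 2 both sides. So sub: 6*((x + 5) + 8) = 102.
Step 4. [6*((x + 5) + 8) = 102] 6·(inner) — divide through by 6, so div: (x + 5) + 8 = 17.
Step 5. [(x + 5) + 8 = 17] the outer +8 inverts by subtracting 8, so sub: x + 5 = 9.
Step 6. [x + 5 = 9] peel the +5: subtract 5 from each side ⇒ sub: x = 4.

Answer: x ∈ {4}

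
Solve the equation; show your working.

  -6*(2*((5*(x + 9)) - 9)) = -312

Step 1. [-6*(2*((5*(x + 9)) - 9)) = -312] -6 out front; divide by -6. So div: 2*((5*(x + 9)) - 9) = 52.
Step 2. [2*((5*(x + 9)) - 9) = 52] leading coefficient 2: divide by 2 ⇒ div: (5*(x + 9)) - 9 = 26.
Step 3. [(5*(x + 9)) - 9 = 26] the outer -9 inverts by adding 9. So sub: 5*(x + 9) = 35.
Step 4. [5*(x + 9) = 35] leading coefficient 5: divide by 5, so div: x + 9 = 7.
Step 5. [x + 9 = 7] +9 is outermost — subtract 9 both sides, so sub: x = -2.

Answer: x ∈ {-2}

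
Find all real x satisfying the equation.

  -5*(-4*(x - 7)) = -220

Step 1. [-5*(-4*(x - 7)) = -220] -5·(inner) — divide through by -5. So div: -4*(x - 7) = 44.
Step 2. [-4*(x - 7) = 44] -4 out front; divide by -4. So div: x - 7 = -11.
Step 3. [x - 7 = -11] peel the -7: add 7 from each side ⇒ sub: x = -4.

Answer: x ∈ {-4}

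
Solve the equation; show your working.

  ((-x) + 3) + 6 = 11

Step 1. [((-x) + 3) + 6 = 11] +6 is outermost — subtract 6 both sides ⇒ sub: (-x) + 3 = 5.
Step 2. [(-x) + 3 = 5] peel the +3: subtract 3 from each side ⇒ sub: -x = 2.
Step 3. [-x = 2] LHS negated; negate both sides, so neg: x = -2.

Answer: x ∈ {-2}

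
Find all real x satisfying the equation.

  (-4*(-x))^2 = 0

Step 1. [(-4*(-x))^2 = 0] 0 ≥ 0, LHS is (·)² — take ±√. So sqrt: -4*(-x) = 0.
Step 2. [-4*(-x) = 0] -4·(inner) — divide through by -4, so div: -x = 0.
Step 3. [-x = 0] leading − — multiply by −1 ⇒ neg: x = 0.

Answer: x ∈ {0}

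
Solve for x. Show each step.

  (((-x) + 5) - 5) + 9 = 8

Step 1. [(((-x) + 5) - 5) + 9 = 8] 9 comes off first (subtract 9), so sub: ((-x) + 5) - 5 = -1.
Step 2. [((-x) + 5) - 5 = -1] the outer -5 inverts by adding 5 ⇒ sub: (-x) + 5 = 4.
Step 3. [(-x) + 5 = 4] 5 comes off first (subtract 5) ⇒ sub: -x = -1.
Step 4. [-x = -1] flip signs both sides, so neg: x = 1.

Answer: x ∈ {1}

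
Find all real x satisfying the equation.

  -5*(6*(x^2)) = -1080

Step 1. [-5*(6*(x^2)) = -1080] divide by the outer -5, so div: 6*(x^2) = 216.
Step 2. [6*(x^2) = 216] leading coefficient 6: divide by 6. So div: x^2 = 36.
Step 3. [x^2 = 36] 36 ≥ 0, LHS is (·)² — take ±√, so sqrt: x = 6 or -6.

Answer: x ∈ {-6, 6}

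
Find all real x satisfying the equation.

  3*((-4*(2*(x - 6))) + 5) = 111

Step 1. [3*((-4*(2*(x - 6))) + 5) = 111] leading coefficient 3: divide by 3. So div: (-4*(2*(x - 6))) + 5 = 37.
Step 2. [(-4*(2*(x - 6))) + 5 = 37] 5 comes off first (subtract 5) ⇒ sub: -4*(2*(x - 6)) = 32.
Step 3. [-4*(2*(x - 6)) = 32] LHS = -4·(…); ÷-4 both sides. So div: 2*(x - 6) = -8.
Step 4. [2*(x - 6) = -8] 2 out front; divide by 2, so div: x - 6 = -4.
Step 5. [x - 6 = -4] add 6: x sits inside (… - 6) ⇒ sub: x = 2.

Answer: x ∈ {2}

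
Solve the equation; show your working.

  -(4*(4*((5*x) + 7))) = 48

Step 1. [-(4*(4*((5*x) + 7))) = 48] leading − — multiply by −1, so neg: 4*(4*((5*x) + 7)) = -48.
Step 2. [4*(4*((5*x) + 7)) = -48] divide by the outer 4. So div: 4*((5*x) + 7) = -12.
Step 3. [4*((5*x) + 7) = -12] 4 out front; divide by 4 ⇒ div: (5*x) + 7 = -3.
Step 4. [(5*x) + 7 = -3] 7 comes off first (subtract 7). So sub: 5*x = -10.
Step 5. [5*x = -10] 5·(inner) — divide through by 5, so div: x = -2.

Answer: x ∈ {-2}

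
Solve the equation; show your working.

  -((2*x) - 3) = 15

Step 1. [-((2*x) - 3) = 15] LHS negated; negate both sides, so neg: (2*x) - 3 = -15.
Step 2. [(2*x) - 3 = -15] -3 is outermost — add 3 both sides ⇒ sub: 2*x = -12.
Step 3. [2*x = -12] leading coefficient 2: divide by 2. So div: x = -6.

Answer: x ∈ {-6}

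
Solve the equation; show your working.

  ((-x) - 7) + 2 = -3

Step 1. [((-x) - 7) + 2 = -3] the outer +2 inverts by subtracting 2. So sub: (-x) - 7 = -5.
Step 2. [(-x) - 7 = -5] -7 is outermost — add 7 both sides ⇒ sub: -x = 2.
Step 3. [-x = 2] LHS negated; negate both sides, so neg: x = -2.

Answer: x ∈ {-2}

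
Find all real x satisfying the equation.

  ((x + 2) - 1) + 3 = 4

Step 1. [((x + 2) - 1) + 3 = 4] 3 comes off first (subtract 3). So sub: (x + 2) - 1 = 1.
Step 2. [(x + 2) - 1 = 1] 1 comes off first (add 1). So sub: x + 2 = 2.
Step 3. [x + 2 = 2] +2 is outermost — subtract 2 both sides, so sub: x = 0.

Answer: x ∈ {0}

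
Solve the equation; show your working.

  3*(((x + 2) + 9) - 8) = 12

Step 1. [3*(((x + 2) + 9) - 8) = 12] LHS = 3·(…); ÷3 both sides ⇒ div: ((x + 2) + 9) - 8 = 4.
Step 2. [((x + 2) + 9) - 8 = 4] peel the -8: add 8 from each side. So sub: (x + 2) + 9 = 12.
Step 3. [(x + 2) + 9 = 12] subtract 9: x sits inside (… + 9). So sub: x + 2 = 3.
Step 4. [x + 2 = 3] the outer +2 inverts by subtracting 2 ⇒ sub: x = 1.

Answer: x ∈ {1}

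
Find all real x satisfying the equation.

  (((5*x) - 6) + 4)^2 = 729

Step 1. [(((5*x) - 6) + 4)^2 = 729] √ both sides: 729 ≥ 0 gives two branches ⇒ sqrt: ((5*x) - 6) + 4 = 27 or -27.
Step 2. [((5*x) - 6) + 4 = 27 or -27] subtract 4: x sits inside (… + 4) ⇒ sub: (5*x) - 6 = 23 or -31.
Step 3. [(5*x) - 6 = 23 or -31] 6 comes off first (add 6). So sub: 5*x = 29 or -25.
Step 4. [5*x = 29 or -25] 5·(inner) — divide through by 5. So div: x = 29/5 or -5.

Answer: x ∈ {-5, 29/5}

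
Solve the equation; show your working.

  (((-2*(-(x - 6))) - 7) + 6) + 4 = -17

Step 1. [(((-2*(-(x - 6))) - 7) + 6) + 4 = -17] subtract 4: x sits inside (… + 4), so sub: ((-2*(-(x - 6))) - 7) + 6 = -21.
Step 2. [((-2*(-(x - 6))) - 7) + 6 = -21] +6 is outermost — subtract 6 both sides ⇒ sub: (-2*(-(x - 6))) - 7 = -27.
Step 3. [(-2*(-(x - 6))) - 7 = -27] -7 is outermost — add 7 both sides ⇒ sub: -2*(-(x - 6)) = -20.
Step 4. [-2*(-(x - 6)) = -20] LHS = -2·(…); ÷-2 both sides, so div: -(x - 6) = 10.
Step 5. [-(x - 6) = 10] flip signs both sides ⇒ neg: x - 6 = -10.
Step 6. [x - 6 = -10] peel the -6: add 6 from each side, so sub: x = -4.

Answer: x ∈ {-4}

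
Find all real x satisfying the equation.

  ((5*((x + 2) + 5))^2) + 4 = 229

Step 1. [((5*((x + 2) + 5))^2) + 4 = 229] 4 comes off first (subtract 4). So sub: (5*((x + 2) + 5))^2 = 225.
Step 2. [(5*((x + 2) + 5))^2 = 225] √ both sides: 225 ≥ 0 gives two branches ⇒ sqrt: 5*((x + 2) + 5) = 15 or -15.
Step 3. [5*((x + 2) + 5) = 15 or -15] 5 out front; divide by 5 ⇒ div: (x + 2) + 5 = 3 or -3.
Step 4. [(x + 2) + 5 = 3 or -3] subtract 5: x sits inside (… + 5). So sub: x + 2 = -2 or -8.
Step 5. [x + 2 = -2 or -8] 2 comes off first (subtract 2). So sub: x = -4 or -10.

Answer: x ∈ {-10, -4}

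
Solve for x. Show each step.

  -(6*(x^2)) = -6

Step 1. [-(6*(x^2)) = -6] LHS negated; negate both sides. So neg: 6*(x^2) = 6.
Step 2. [6*(x^2) = 6] divide by the outer 6. So div: x^2 = 1.
Step 3. [x^2 = 1] √ both sides: 1 ≥ 0 gives two branches ⇒ sqrt: x = 1 or -1.

Answer: x ∈ {-1, 1}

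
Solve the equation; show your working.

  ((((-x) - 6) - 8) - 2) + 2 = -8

Step 1. [((((-x) - 6) - 8) - 2) + 2 = -8] 2 comes off first (subtract 2). So sub: (((-x) - 6) - 8) - 2 = -10.
Step 2. [(((-x) - 6) - 8) - 2 = -10] the outer -2 inverts by adding 2 ⇒ sub: ((-x) - 6) - 8 = -8.
Step 3. [((-x) - 6) - 8 = -8] the outer -8 inverts by adding 8, so sub: (-x) - 6 = 0.
Step 4. [(-x) - 6 = 0] the outer -6 inverts by adding 6, so sub: -x = 6.
Step 5. [-x = 6] LHS negated; negate both sides. So neg: x = -6.

Answer: x ∈ {-6}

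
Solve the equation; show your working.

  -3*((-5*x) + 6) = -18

Step 1. [-3*((-5*x) + 6) = -18] divide by the outer -3 ⇒ div: (-5*x) + 6 = 6.
Step 2. [(-5*x) + 6 = 6] subtract 6: x sits inside (… + 6). So sub: -5*x = 0.
Step 3. [-5*x = 0] leading coefficient -5: divide by -5 ⇒ div: x = 0.

Answer: x ∈ {0}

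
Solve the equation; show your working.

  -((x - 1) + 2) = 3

Step 1. [-((x - 1) + 2) = 3] flip signs both sides ⇒ neg: (x - 1) + 2 = -3.
Step 2. [(x - 1) + 2 = -3] peel the +2: subtract 2 from each side ⇒ sub: x - 1 = -5.
Step 3. [x - 1 = -5] 1 comes off first (add 1) ⇒ sub: x = -4.

Answer: x ∈ {-4}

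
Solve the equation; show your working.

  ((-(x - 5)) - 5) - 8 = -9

Step 1. [((-(x - 5)) - 5) - 8 = -9] add 8: x sits inside (… - 8) ⇒ sub: (-(x - 5)) - 5 = -1.
Step 2. [(-(x - 5)) - 5 = -1] peel the -5: add 5 from each side ⇒ sub: -(x - 5) = 4.
Step 3. [-(x - 5) = 4] flip signs both sides ⇒ neg: x - 5 = -4.
Step 4. [x - 5 = -4] peel the -5: add 5 from each side, so sub: x = 1.

Answer: x ∈ {1}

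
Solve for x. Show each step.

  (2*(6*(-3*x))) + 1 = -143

Step 1. [(2*(6*(-3*x))) + 1 = -143] +1 is outermost — subtract 1 both sides, so sub: 2*(6*(-3*x)) = -144.
Step 2. [2*(6*(-3*x)) = -144] divide by the outer 2. So div: 6*(-3*x) = -72.
Step 3. [6*(-3*x) = -72] LHS = 6·(…); ÷6 both sides, so div: -3*x = -12.
Step 4. [-3*x = -12] -3·(inner) — divide through by -3, so div: x = 4.

Answer: x ∈ {4}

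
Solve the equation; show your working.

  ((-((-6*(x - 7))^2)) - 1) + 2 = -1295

Step 1. [((-((-6*(x - 7))^2)) - 1) + 2 = -1295] +2 is outermost — subtract 2 both sides. So sub: (-((-6*(x - 7))^2)) - 1 = -1297.
Step 2. [(-((-6*(x - 7))^2)) - 1 = -1297] 1 comes off first (add 1), so sub: -((-6*(x - 7))^2) = -1296.
Step 3. [-((-6*(x - 7))^2) = -1296] flip signs both sides. So neg: (-6*(x - 7))^2 = 1296.
Step 4. [(-6*(x - 7))^2 = 1296] 1296 ≥ 0, LHS is (·)² — take ±√ ⇒ sqrt: -6*(x - 7) = 36 or -36.
Step 5. [-6*(x - 7) = 36 or -36] leading coefficient -6: divide by -6 ⇒ div: x - 7 = -6 or 6.
Step 6. [x - 7 = -6 or 6] -7 is outermost — add 7 both sides ⇒ sub: x = 1 or 13.

Answer: x ∈ {1, 13}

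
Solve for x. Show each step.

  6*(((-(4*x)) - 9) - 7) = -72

Step 1. [6*(((-(4*x)) - 9) - 7) = -72] 6 out front; divide by 6 ⇒ div: ((-(4*x)) - 9) - 7 = -12.
Step 2. [((-(4*x)) - 9) - 7 = -12] peel the -7: add 7 from each side ⇒ sub: (-(4*x)) - 9 = -5.
Step 3. [(-(4*x)) - 9 = -5] 9 comes off first (add 9) ⇒ sub: -(4*x) = 4.
Step 4. [-(4*x) = 4] flip signs both sides, so neg: 4*x = -4.
Step 5. [4*x = -4] LHS = 4·(…); ÷4 both sides ⇒ div: x = -1.

Answer: x ∈ {-1}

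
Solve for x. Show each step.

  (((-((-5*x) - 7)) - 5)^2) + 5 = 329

Step 1. [(((-((-5*x) - 7)) - 5)^2) + 5 = 329] +5 is outermost — subtract 5 both sides ⇒ sub: ((-((-5*x) - 7)) - 5)^2 = 324.
Step 2. [((-((-5*x) - 7)) - 5)^2 = 324] 324 ≥ 0, LHS is (·)² — take ±√. So sqrt: (-((-5*x) - 7)) - 5 = 18 or -18.
Step 3. [(-((-5*x) - 7)) - 5 = 18 or -18] peel the -5: add 5 from each side ⇒ sub: -((-5*x) - 7) = 23 or -13.
Step 4. [-((-5*x) - 7) = 23 or -13] LHS negated; negate both sides ⇒ neg: (-5*x) - 7 = -23 or 13.
Step 5. [(-5*x) - 7 = -23 or 13] peel the -7: add 7 from each side, so sub: -5*x = -16 or 20.
Step 6. [-5*x = -16 or 20] leading coefficient -5: divide by -5 ⇒ div: x = 16/5 or -4.

Answer: x ∈ {-4, 16/5}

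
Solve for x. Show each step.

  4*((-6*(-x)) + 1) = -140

Step 1. [4*((-6*(-x)) + 1) = -140] leading coefficient 4: divide by 4, so div: (-6*(-x)) + 1 = -35.
Step 2. [(-6*(-x)) + 1 = -35] +1 is outermost — subtract 1 both sides ⇒ sub: -6*(-x) = -36.
Step 3. [-6*(-x) = -36] -6 out front; divide by -6. So div: -x = 6.
Step 4. [-x = 6] LHS negated; negate both sides, so neg: x = -6.

Answer: x ∈ {-6}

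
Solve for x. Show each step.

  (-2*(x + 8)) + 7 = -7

Step 1. [(-2*(x + 8)) + 7 = -7] the outer +7 inverts by subtracting 7. So sub: -2*(x + 8) = -14.
Step 2. [-2*(x + 8) = -14] -2 out front; divide by -2. So div: x + 8 = 7.
Step 3. [x + 8 = 7] subtract 8: x sits inside (… + 8). So sub: x = -1.

Answer: x ∈ {-1}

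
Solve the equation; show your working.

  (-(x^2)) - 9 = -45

Step 1. [(-(x^2)) - 9 = -45] add 9: x sits inside (… - 9) ⇒ sub: -(x^2) = -36.
Step 2. [-(x^2) = -36] flip signs both sides. So neg: x^2 = 36.
Step 3. [x^2 = 36] 36 ≥ 0, LHS is (·)² — take ±√. So sqrt: x = 6 or -6.

Answer: x ∈ {-6, 6}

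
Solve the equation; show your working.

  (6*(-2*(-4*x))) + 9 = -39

Step 1. [(6*(-2*(-4*x))) + 9 = -39] +9 is outermost — subtract 9 both sides, so sub: 6*(-2*(-4*x)) = -48.
Step 2. [6*(-2*(-4*x)) = -48] 6·(inner) — divide through by 6, so div: -2*(-4*x) = -8.
Step 3. [-2*(-4*x) = -8] -2·(inner) — divide through by -2, so div: -4*x = 4.
Step 4. [-4*x = 4] divide by the outer -4 ⇒ div: x = -1.

Answer: x ∈ {-1}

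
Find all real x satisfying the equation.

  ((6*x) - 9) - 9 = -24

Step 1. [((6*x) - 9) - 9 = -24] the outer -9 inverts by adding 9. So sub: (6*x) - 9 = -15.
Step 2. [(6*x) - 9 = -15] 9 comes off first (add 9), so sub: 6*x = -6.
Step 3. [6*x = -6] 6 out front; divide by 6 ⇒ div: x = -1.

Answer: x ∈ {-1}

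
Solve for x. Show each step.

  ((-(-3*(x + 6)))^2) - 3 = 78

Step 1. [((-(-3*(x + 6)))^2) - 3 = 78] the outer -3 inverts by adding 3, so sub: (-(-3*(x + 6)))^2 = 81.
Step 2. [(-(-3*(x + 6)))^2 = 81] 81 ≥ 0, LHS is (·)² — take ±√. So sqrt: -(-3*(x + 6)) = 9 or -9.
Step 3. [-(-3*(x + 6)) = 9 or -9] LHS negated; negate both sides, so neg: -3*(x + 6) = -9 or 9.
Step 4. [-3*(x + 6) = -9 or 9] leading coefficient -3: divide by -3 ⇒ div: x + 6 = 3 or -3.
Step 5. [x + 6 = 3 or -3] peel the +6: subtract 6 from each side, so sub: x = -3 or -9.

Answer: x ∈ {-9, -3}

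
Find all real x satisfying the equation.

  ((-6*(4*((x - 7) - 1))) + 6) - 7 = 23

Step 1. [((-6*(4*((x - 7) - 1))) + 6) - 7 = 23] peel the -7: add 7 from each side, so sub: (-6*(4*((x - 7) - 1))) + 6 = 30.
Step 2. [(-6*(4*((x - 7) - 1))) + 6 = 30] -6 | LHS and -6 | 30: pull -6 out ⇒ factor: (4*((x - 7) - 1)) - 1 = -5.
Step 3. [(4*((x - 7) - 1)) - 1 = -5] -1 is outermost — add 1 both sides ⇒ sub: 4*((x - 7) - 1) = -4.
Step 4. [4*((x - 7) - 1) = -4] 4·(inner) — divide through by 4. So div: (x - 7) - 1 = -1.
Step 5. [(x - 7) - 1 = -1] 1 comes off first (add 1), so sub: x - 7 = 0.
Step 6. [x - 7 = 0] -7 is outermost — add 7 both sides. So sub: x = 7.

Answer: x ∈ {7}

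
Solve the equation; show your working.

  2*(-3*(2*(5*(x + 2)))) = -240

Step 1. [2*(-3*(2*(5*(x + 2)))) = -240] 2·(inner) — divide through by 2, so div: -3*(2*(5*(x + 2))) = -120.
Step 2. [-3*(2*(5*(x + 2))) = -120] leading coefficient -3: divide by -3, so div: 2*(5*(x + 2)) = 40.
Step 3. [2*(5*(x + 2)) = 40] 2 out front; divide by 2, so div: 5*(x + 2) = 20.
Step 4. [5*(x + 2) = 20] divide by the outer 5. So div: x + 2 = 4.
Step 5. [x + 2 = 4] +2 is outermost — subtract 2 both sides, so sub: x = 2.

Answer: x ∈ {2}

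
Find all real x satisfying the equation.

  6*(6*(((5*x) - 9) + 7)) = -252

Step 1. [6*(6*(((5*x) - 9) + 7)) = -252] leading coefficient 6: divide by 6 ⇒ div: 6*(((5*x) - 9) + 7) = -42.
Step 2. [6*(((5*x) - 9) + 7) = -42] 6·(inner) — divide through by 6, so div: ((5*x) - 9) + 7 = -7.
Step 3. [((5*x) - 9) + 7 = -7] +7 is outermost — subtract 7 both sides. So sub: (5*x) - 9 = -14.
Step 4. [(5*x) - 9 = -14] -9 is outermost — add 9 both sides ⇒ sub: 5*x = -5.
Step 5. [5*x = -5] 5 out front; divide by 5. So div: x = -1.

Answer: x ∈ {-1}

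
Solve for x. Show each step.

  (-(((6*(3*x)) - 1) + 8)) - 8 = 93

Step 1. [(-(((6*(3*x)) - 1) + 8)) - 8 = 93] the outer -8 inverts by adding 8, so sub: -(((6*(3*x)) - 1) + 8) = 101.
Step 2. [-(((6*(3*x)) - 1) + 8) = 101] LHS negated; negate both sides. So neg: ((6*(3*x)) - 1) + 8 = -101.
Step 3. [((6*(3*x)) - 1) + 8 = -101] peel the +8: subtract 8 from each side. So sub: (6*(3*x)) - 1 = -109.
Step 4. [(6*(3*x)) - 1 = -109] 1 comes off first (add 1). So sub: 6*(3*x) = -108.
Step 5. [6*(3*x) = -108] 6 out front; divide by 6. So div: 3*x = -18.
Step 6. [3*x = -18] 3·(inner) — divide through by 3. So div: x = -6.

Answer: x ∈ {-6}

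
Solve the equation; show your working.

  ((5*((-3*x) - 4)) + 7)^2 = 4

Step 1. [((5*((-3*x) - 4)) + 7)^2 = 4] 4 ≥ 0, LHS is (·)² — take ±√ ⇒ sqrt: (5*((-3*x) - 4)) + 7 = 2 or -2.
Step 2. [(5*((-3*x) - 4)) + 7 = 2 or -2] +7 is outermost — subtract 7 both sides, so sub: 5*((-3*x) - 4) = -5 or -9.
Step 3. [5*((-3*x) - 4) = -5 or -9] leading coefficient 5: divide by 5. So div: (-3*x) - 4 = -1 or -9/5.
Step 4. [(-3*x) - 4 = -1 or -9/5] 4 comes off first (add 4). So sub: -3*x = 3 or 11/5.
Step 5. [-3*x = 3 or 11/5] -3 out front; divide by -3. So div: x = -1 or -11/15.

Answer: x ∈ {-1, -11/15}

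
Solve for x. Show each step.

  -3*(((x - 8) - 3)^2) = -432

Step 1. [-3*(((x - 8) - 3)^2) = -432] LHS = -3·(…); ÷-3 both sides. So div: ((x - 8) - 3)^2 = 144.
Step 2. [((x - 8) - 3)^2 = 144] LHS squared, RHS 144 ≥ 0: apply √ (±), so sqrt: (x - 8) - 3 = 12 or -12.
Step 3. [(x - 8) - 3 = 12 or -12] the outer -3 inverts by adding 3. So sub: x - 8 = 15 or -9.
Step 4. [x - 8 = 15 or -9] add 8: x sits inside (… - 8), so sub: x = 23 or -1.

Answer: x ∈ {-1, 23}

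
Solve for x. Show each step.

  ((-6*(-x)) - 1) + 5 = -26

Step 1. [((-6*(-x)) - 1) + 5 = -26] +5 is outermost — subtract 5 both sides, so sub: (-6*(-x)) - 1 = -31.
Step 2. [(-6*(-x)) - 1 = -31] add 1: x sits inside (… - 1), so sub: -6*(-x) = -30.
Step 3. [-6*(-x) = -30] -6 out front; divide by -6 ⇒ div: -x = 5.
Step 4. [-x = 5] LHS negated; negate both sides, so neg: x = -5.

Answer: x ∈ {-5}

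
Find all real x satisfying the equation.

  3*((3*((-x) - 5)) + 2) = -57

Step 1. [3*((3*((-x) - 5)) + 2) = -57] 3 out front; divide by 3. So div: (3*((-x) - 5)) + 2 = -19.
Step 2. [(3*((-x) - 5)) + 2 = -19] peel the +2: subtract 2 from each side ⇒ sub: 3*((-x) - 5) = -21.
Step 3. [3*((-x) - 5) = -21] divide by the outer 3 ⇒ div: (-x) - 5 = -7.
Step 4. [(-x) - 5 = -7] peel the -5: add 5 from each side ⇒ sub: -x = -2.
Step 5. [-x = -2] flip signs both sides ⇒ neg: x = 2.

Answer: x ∈ {2}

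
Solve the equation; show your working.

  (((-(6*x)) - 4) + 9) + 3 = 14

Step 1. [(((-(6*x)) - 4) + 9) + 3 = 14] +3 is outermost — subtract 3 both sides ⇒ sub: ((-(6*x)) - 4) + 9 = 11.
Step 2. [((-(6*x)) - 4) + 9 = 11] 9 comes off first (subtract 9), so sub: (-(6*x)) - 4 = 2.
Step 3. [(-(6*x)) - 4 = 2] -4 is outermost — add 4 both sides. So sub: -(6*x) = 6.
Step 4. [-(6*x) = 6] leading − — multiply by −1. So neg: 6*x = -6.
Step 5. [6*x = -6] 6 out front; divide by 6. So div: x = -1.

Answer: x ∈ {-1}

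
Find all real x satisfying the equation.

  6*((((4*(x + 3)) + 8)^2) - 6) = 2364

Step 1. [6*((((4*(x + 3)) + 8)^2) - 6) = 2364] divide by the outer 6 ⇒ div: (((4*(x + 3)) + 8)^2) - 6 = 394.
Step 2. [(((4*(x + 3)) + 8)^2) - 6 = 394] the outer -6 inverts by adding 6 ⇒ sub: ((4*(x + 3)) + 8)^2 = 400.
Step 3. [((4*(x + 3)) + 8)^2 = 400] LHS squared, RHS 400 ≥ 0: apply √ (±), so sqrt: (4*(x + 3)) + 8 = 20 or -20.
Step 4. [(4*(x + 3)) + 8 = 20 or -20] 4 divides every term; factor it out. So factor: (x + 3) + 2 = 5 or -5.
Step 5. [(x + 3) + 2 = 5 or -5] subtract 2: x sits inside (… + 2), so sub: x + 3 = 3 or -7.
Step 6. [x + 3 = 3 or -7] the outer +3 inverts by subtracting 3. So sub: x = 0 or -10.

Answer: x ∈ {-10, 0}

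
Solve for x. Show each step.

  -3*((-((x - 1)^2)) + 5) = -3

Step 1. [-3*((-((x - 1)^2)) + 5) = -3] -3·(inner) — divide through by -3 ⇒ div: (-((x - 1)^2)) + 5 = 1.
Step 2. [(-((x - 1)^2)) + 5 = 1] peel the +5: subtract 5 from each side, so sub: -((x - 1)^2) = -4.
Step 3. [-((x - 1)^2) = -4] leading − — multiply by −1. So neg: (x - 1)^2 = 4.
Step 4. [(x - 1)^2 = 4] 4 ≥ 0, LHS is (·)² — take ±√ ⇒ sqrt: x - 1 = 2 or -2.
Step 5. [x - 1 = 2 or -2] -1 is outermost — add 1 both sides, so sub: x = 3 or -1.

Answer: x ∈ {-1, 3}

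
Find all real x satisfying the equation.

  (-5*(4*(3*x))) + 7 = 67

Step 1. [(-5*(4*(3*x))) + 7 = 67] peel the +7: subtract 7 from each side ⇒ sub: -5*(4*(3*x)) = 60.
Step 2. [-5*(4*(3*x)) = 60] -5·(inner) — divide through by -5, so div: 4*(3*x) = -12.
Step 3. [4*(3*x) = -12] 4 out front; divide by 4 ⇒ div: 3*x = -3.
Step 4. [3*x = -3] 3·(inner) — divide through by 3. So div: x = -1.

Answer: x ∈ {-1}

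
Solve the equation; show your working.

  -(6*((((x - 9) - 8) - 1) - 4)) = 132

Step 1. [-(6*((((x - 9) - 8) - 1) - 4)) = 132] leading − — multiply by −1. So neg: 6*((((x - 9) - 8) - 1) - 4) = -132.
Step 2. [6*((((x - 9) - 8) - 1) - 4) = -132] leading coefficient 6: divide by 6, so div: (((x - 9) - 8) - 1) - 4 = -22.
Step 3. [(((x - 9) - 8) - 1) - 4 = -22] the outer -4 inverts by adding 4 ⇒ sub: ((x - 9) - 8) - 1 = -18.
Step 4. [((x - 9) - 8) - 1 = -18] -1 is outermost — add 1 both sides, so sub: (x - 9) - 8 = -17.
Step 5. [(x - 9) - 8 = -17] add 8: x sits inside (… - 8), so sub: x - 9 = -9.
Step 6. [x - 9 = -9] the outer -9 inverts by adding 9, so sub: x = 0.

Answer: x ∈ {0}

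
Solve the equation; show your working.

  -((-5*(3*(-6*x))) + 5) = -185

Step 1. [-((-5*(3*(-6*x))) + 5) = -185] flip signs both sides. So neg: (-5*(3*(-6*x))) + 5 = 185.
Step 2. [(-5*(3*(-6*x))) + 5 = 185] -5 divides every term; factor it out ⇒ factor: (3*(-6*x)) - 1 = -37.
Step 3. [(3*(-6*x)) - 1 = -37] -1 is outermost — add 1 both sides, so sub: 3*(-6*x) = -36.
Step 4. [3*(-6*x) = -36] LHS = 3·(…); ÷3 both sides ⇒ div: -6*x = -12.
Step 5. [-6*x = -12] leading coefficient -6: divide by -6 ⇒ div: x = 2.

Answer: x ∈ {2}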